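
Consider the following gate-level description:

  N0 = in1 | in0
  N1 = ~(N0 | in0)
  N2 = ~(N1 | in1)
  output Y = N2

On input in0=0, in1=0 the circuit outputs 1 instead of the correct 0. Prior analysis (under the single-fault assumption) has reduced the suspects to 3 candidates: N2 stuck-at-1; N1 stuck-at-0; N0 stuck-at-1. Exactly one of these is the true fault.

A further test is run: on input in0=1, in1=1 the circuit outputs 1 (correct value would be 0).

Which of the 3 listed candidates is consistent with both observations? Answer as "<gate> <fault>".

Evaluate each candidate on input in0=1, in1=1:
  N2 stuck-at-1: N0=1, N1=0, N2=1 [stuck-at-1] → 1 — matches
  N1 stuck-at-0: N0=1, N1=0 [stuck-at-0], N2=0 → 0 — eliminated
  N0 stuck-at-1: N0=1 [stuck-at-1], N1=0, N2=0 → 0 — eliminated
Only N2 stuck-at-1 reproduces the observed 1.

N2 stuck-at-1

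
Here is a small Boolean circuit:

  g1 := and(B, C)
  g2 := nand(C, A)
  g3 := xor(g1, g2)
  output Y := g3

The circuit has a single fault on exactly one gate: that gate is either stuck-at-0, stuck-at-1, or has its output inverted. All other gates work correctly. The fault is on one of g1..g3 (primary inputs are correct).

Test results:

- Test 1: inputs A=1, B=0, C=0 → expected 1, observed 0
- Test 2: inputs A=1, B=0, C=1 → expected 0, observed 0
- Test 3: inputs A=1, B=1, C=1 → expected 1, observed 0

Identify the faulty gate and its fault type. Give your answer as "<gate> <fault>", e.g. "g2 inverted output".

Fault-free values for test 1 (A=1, B=0, C=0): g1=0, g2=1, g3=1, giving Y=1. Observed 0.
Test 1: faults giving observed 0 are {g1 stuck-at-1, g1 inverted output, g2 stuck-at-0, g2 inverted output, g3 stuck-at-0, g3 inverted output}.
Test 2 (A=1, B=0, C=1): fault-free g1=0, g2=0, g3=0 → 0; observed 0. Eliminates g1 stuck-at-1, g1 inverted output, g2 inverted output, g3 inverted output.
Test 3 (A=1, B=1, C=1): fault-free g1=1, g2=0, g3=1 → 1; observed 0. Eliminates g2 stuck-at-0.
Only g3 stuck-at-0 is consistent with every test.

g3 stuck-at-0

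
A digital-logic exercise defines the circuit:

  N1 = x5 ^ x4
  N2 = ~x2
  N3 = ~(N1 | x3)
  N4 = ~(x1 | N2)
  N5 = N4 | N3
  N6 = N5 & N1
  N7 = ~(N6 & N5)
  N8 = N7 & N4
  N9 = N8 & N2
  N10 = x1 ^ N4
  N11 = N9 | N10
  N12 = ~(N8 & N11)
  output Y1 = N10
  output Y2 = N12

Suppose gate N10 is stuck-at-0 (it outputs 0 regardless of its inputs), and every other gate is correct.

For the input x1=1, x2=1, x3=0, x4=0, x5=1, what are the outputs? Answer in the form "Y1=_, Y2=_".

Y1=0, Y2=1

Propagate with N10 forced: N1=1, N2=0, N3=0, N4=0, N5=0, N6=0, N7=1, N8=0, N9=0, N10=0 [stuck-at-0], N11=0, N12=1.
So the outputs are Y1=0, Y2=1. (Without the fault they would be Y1=1, Y2=1.)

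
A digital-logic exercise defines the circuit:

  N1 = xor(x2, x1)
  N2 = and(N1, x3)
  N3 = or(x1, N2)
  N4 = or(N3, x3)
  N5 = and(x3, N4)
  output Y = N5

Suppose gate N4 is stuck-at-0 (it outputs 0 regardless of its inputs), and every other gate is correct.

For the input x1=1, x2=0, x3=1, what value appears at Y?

Propagate with N4 forced: N1=1, N2=1, N3=1, N4=0 [stuck-at-0], N5=0.
So Y = 0. (Without the fault it would be 1.)

0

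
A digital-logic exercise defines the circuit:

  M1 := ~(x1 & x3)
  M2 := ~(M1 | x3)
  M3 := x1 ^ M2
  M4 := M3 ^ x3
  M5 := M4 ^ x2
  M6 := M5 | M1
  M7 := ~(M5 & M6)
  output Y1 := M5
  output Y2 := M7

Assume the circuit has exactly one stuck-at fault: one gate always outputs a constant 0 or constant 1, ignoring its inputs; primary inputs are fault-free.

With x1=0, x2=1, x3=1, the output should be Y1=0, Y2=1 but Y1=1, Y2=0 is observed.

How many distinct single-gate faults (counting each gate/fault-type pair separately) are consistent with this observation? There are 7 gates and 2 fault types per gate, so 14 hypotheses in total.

4

Fault-free: M1=1, M2=0, M3=0, M4=1, M5=0, M6=1, M7=1 → Y1=0, Y2=1. Observed Y1=1, Y2=0.
  M1 stuck-at-0: output Y1=0, Y2=1 ✗
  M1 stuck-at-1: output Y1=0, Y2=1 ✗
  M2 stuck-at-0: output Y1=0, Y2=1 ✗
  M2 stuck-at-1: output Y1=1, Y2=0 ✓
  M3 stuck-at-0: output Y1=0, Y2=1 ✗
  M3 stuck-at-1: output Y1=1, Y2=0 ✓
  M4 stuck-at-0: output Y1=1, Y2=0 ✓
  M4 stuck-at-1: output Y1=0, Y2=1 ✗
  M5 stuck-at-0: output Y1=0, Y2=1 ✗
  M5 stuck-at-1: output Y1=1, Y2=0 ✓
  M6 stuck-at-0: output Y1=0, Y2=1 ✗
  M6 stuck-at-1: output Y1=0, Y2=1 ✗
  M7 stuck-at-0: output Y1=0, Y2=0 ✗
  M7 stuck-at-1: output Y1=0, Y2=1 ✗
Consistent faults: {M2 stuck-at-1, M3 stuck-at-1, M4 stuck-at-0, M5 stuck-at-1} — 4 in all.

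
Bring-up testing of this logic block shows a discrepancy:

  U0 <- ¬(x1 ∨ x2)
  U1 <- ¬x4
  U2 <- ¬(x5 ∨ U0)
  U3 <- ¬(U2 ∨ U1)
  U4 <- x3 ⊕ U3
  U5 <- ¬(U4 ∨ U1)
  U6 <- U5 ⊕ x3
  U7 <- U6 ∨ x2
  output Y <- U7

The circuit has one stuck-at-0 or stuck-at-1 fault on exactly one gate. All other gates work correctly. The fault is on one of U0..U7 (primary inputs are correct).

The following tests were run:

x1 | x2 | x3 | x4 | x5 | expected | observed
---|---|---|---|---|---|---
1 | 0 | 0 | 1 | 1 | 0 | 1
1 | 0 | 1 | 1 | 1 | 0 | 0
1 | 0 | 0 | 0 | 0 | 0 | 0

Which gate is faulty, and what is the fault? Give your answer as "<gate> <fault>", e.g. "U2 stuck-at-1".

U4 stuck-at-0

Fault-free values for test 1 (x1=1, x2=0, x3=0, x4=1, x5=1): U0=0, U1=0, U2=0, U3=1, U4=1, U5=0, U6=0, U7=0, giving Y=0. Observed 1.
Test 1: faults giving observed 1 are {U2 stuck-at-1, U3 stuck-at-0, U4 stuck-at-0, U5 stuck-at-1, U6 stuck-at-1, U7 stuck-at-1}.
Test 2 (x1=1, x2=0, x3=1, x4=1, x5=1): fault-free U0=0, U1=0, U2=0, U3=1, U4=0, U5=1, U6=0, U7=0 → 0; observed 0. Eliminates U2 stuck-at-1, U3 stuck-at-0, U6 stuck-at-1, U7 stuck-at-1.
Test 3 (x1=1, x2=0, x3=0, x4=0, x5=0): fault-free U0=0, U1=1, U2=1, U3=0, U4=0, U5=0, U6=0, U7=0 → 0; observed 0. Eliminates U5 stuck-at-1.
Only U4 stuck-at-0 is consistent with every test.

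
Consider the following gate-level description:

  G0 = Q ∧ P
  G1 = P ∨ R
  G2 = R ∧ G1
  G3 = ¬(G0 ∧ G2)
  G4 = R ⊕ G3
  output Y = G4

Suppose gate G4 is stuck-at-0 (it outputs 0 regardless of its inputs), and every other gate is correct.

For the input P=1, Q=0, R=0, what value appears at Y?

Propagate with G4 forced: G0=0, G1=1, G2=0, G3=1, G4=0 [stuck-at-0].
So Y = 0. (Without the fault it would be 1.)

0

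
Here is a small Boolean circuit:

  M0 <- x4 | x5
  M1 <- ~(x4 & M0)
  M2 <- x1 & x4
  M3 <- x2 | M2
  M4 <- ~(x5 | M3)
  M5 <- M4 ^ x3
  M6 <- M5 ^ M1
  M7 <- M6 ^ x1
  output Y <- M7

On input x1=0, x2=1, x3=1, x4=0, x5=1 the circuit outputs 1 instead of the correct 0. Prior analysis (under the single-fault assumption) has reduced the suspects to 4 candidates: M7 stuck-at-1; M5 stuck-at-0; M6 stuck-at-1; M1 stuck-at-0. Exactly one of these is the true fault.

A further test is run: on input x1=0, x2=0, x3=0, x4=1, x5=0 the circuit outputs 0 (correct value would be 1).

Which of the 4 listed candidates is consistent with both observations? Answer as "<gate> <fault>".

M5 stuck-at-0

Evaluate each candidate on input x1=0, x2=0, x3=0, x4=1, x5=0:
  M7 stuck-at-1: M0=1, M1=0, M2=0, M3=0, M4=1, M5=1, M6=1, M7=1 [stuck-at-1] → 1 — eliminated
  M5 stuck-at-0: M0=1, M1=0, M2=0, M3=0, M4=1, M5=0 [stuck-at-0], M6=0, M7=0 → 0 — matches
  M6 stuck-at-1: M0=1, M1=0, M2=0, M3=0, M4=1, M5=1, M6=1 [stuck-at-1], M7=1 → 1 — eliminated
  M1 stuck-at-0: M0=1, M1=0 [stuck-at-0], M2=0, M3=0, M4=1, M5=1, M6=1, M7=1 → 1 — eliminated
Only M5 stuck-at-0 reproduces the observed 0.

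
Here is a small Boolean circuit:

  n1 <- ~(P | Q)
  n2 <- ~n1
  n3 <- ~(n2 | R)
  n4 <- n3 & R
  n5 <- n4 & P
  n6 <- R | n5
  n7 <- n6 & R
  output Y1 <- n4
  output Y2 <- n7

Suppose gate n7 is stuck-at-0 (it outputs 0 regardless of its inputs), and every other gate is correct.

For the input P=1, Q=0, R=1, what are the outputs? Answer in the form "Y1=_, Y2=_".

Y1=0, Y2=0

Propagate with n7 forced: n1=0, n2=1, n3=0, n4=0, n5=0, n6=1, n7=0 [stuck-at-0].
So the outputs are Y1=0, Y2=0. (Without the fault they would be Y1=0, Y2=1.)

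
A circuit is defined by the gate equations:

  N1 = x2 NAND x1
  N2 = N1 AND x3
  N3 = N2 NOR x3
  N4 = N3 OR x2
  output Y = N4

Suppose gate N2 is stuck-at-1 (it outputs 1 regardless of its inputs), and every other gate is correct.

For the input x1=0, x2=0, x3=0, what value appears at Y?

0

Propagate with N2 forced: N1=1, N2=1 [stuck-at-1], N3=0, N4=0.
So Y = 0. (Without the fault it would be 1.)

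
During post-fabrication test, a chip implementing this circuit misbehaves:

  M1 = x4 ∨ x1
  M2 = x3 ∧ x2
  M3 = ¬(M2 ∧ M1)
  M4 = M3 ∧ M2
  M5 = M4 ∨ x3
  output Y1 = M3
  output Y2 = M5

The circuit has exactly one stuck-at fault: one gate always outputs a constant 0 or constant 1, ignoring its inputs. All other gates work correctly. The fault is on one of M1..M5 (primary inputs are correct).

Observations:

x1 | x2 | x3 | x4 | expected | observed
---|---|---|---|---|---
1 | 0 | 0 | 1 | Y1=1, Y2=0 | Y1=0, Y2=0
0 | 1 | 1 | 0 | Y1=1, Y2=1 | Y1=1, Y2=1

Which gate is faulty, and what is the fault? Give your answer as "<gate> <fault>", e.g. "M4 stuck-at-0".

Fault-free values for test 1 (x1=1, x2=0, x3=0, x4=1): M1=1, M2=0, M3=1, M4=0, M5=0, giving Y1=1, Y2=0. Observed Y1=0, Y2=0.
Test 1: faults giving observed Y1=0, Y2=0 are {M2 stuck-at-1, M3 stuck-at-0}.
Test 2 (x1=0, x2=1, x3=1, x4=0): fault-free M1=0, M2=1, M3=1, M4=1, M5=1 → Y1=1, Y2=1; observed Y1=1, Y2=1. Eliminates M3 stuck-at-0.
Only M2 stuck-at-1 is consistent with every test.

M2 stuck-at-1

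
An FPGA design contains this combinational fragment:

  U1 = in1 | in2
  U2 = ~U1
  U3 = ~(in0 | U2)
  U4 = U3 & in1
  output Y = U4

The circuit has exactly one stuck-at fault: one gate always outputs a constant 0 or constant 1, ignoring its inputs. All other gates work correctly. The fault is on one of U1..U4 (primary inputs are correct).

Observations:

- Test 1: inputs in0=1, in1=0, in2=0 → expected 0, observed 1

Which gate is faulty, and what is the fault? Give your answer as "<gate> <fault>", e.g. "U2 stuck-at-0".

Fault-free values for test 1 (in0=1, in1=0, in2=0): U1=0, U2=1, U3=0, U4=0, giving Y=0. Observed 1.
Test 1: faults giving observed 1 are {U4 stuck-at-1}.
Only U4 stuck-at-1 is consistent with every test.

U4 stuck-at-1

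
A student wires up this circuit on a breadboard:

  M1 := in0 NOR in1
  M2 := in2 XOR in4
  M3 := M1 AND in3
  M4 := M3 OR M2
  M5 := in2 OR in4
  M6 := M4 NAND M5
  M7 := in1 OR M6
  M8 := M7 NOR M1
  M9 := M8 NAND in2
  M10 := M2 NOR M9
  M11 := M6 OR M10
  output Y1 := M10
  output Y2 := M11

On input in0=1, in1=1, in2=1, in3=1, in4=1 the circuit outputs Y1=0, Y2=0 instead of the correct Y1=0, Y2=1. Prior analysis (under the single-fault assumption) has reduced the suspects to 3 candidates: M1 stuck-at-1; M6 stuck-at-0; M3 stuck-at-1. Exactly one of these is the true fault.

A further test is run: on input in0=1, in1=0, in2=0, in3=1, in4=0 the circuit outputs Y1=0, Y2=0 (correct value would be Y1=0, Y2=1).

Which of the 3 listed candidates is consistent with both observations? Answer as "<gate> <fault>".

M6 stuck-at-0

Evaluate each candidate on input in0=1, in1=0, in2=0, in3=1, in4=0:
  M1 stuck-at-1: M1=1 [stuck-at-1], M2=0, M3=1, M4=1, M5=0, M6=1, M7=1, M8=0, M9=1, M10=0, M11=1 → Y1=0, Y2=1 — eliminated
  M6 stuck-at-0: M1=0, M2=0, M3=0, M4=0, M5=0, M6=0 [stuck-at-0], M7=0, M8=1, M9=1, M10=0, M11=0 → Y1=0, Y2=0 — matches
  M3 stuck-at-1: M1=0, M2=0, M3=1 [stuck-at-1], M4=1, M5=0, M6=1, M7=1, M8=0, M9=1, M10=0, M11=1 → Y1=0, Y2=1 — eliminated
Only M6 stuck-at-0 reproduces the observed Y1=0, Y2=0.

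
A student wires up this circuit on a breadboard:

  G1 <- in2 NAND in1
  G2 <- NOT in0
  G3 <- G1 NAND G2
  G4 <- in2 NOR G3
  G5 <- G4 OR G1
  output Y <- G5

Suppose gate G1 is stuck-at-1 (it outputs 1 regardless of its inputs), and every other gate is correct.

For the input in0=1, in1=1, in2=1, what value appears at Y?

1

Propagate with G1 forced: G1=1 [stuck-at-1], G2=0, G3=1, G4=0, G5=1.
So Y = 1. (Without the fault it would be 0.)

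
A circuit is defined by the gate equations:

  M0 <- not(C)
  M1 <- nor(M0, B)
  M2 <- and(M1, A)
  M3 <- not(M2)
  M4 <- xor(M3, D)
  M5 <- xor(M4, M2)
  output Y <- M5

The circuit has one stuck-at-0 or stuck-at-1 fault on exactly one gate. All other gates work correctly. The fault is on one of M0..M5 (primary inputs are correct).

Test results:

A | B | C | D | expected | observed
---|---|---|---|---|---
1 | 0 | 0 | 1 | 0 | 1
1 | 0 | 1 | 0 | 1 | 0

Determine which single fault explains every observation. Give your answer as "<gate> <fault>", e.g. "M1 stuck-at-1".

Fault-free values for test 1 (A=1, B=0, C=0, D=1): M0=1, M1=0, M2=0, M3=1, M4=0, M5=0, giving Y=0. Observed 1.
Test 1: faults giving observed 1 are {M3 stuck-at-0, M4 stuck-at-1, M5 stuck-at-1}.
Test 2 (A=1, B=0, C=1, D=0): fault-free M0=0, M1=1, M2=1, M3=0, M4=0, M5=1 → 1; observed 0. Eliminates M3 stuck-at-0, M5 stuck-at-1.
Only M4 stuck-at-1 is consistent with every test.

M4 stuck-at-1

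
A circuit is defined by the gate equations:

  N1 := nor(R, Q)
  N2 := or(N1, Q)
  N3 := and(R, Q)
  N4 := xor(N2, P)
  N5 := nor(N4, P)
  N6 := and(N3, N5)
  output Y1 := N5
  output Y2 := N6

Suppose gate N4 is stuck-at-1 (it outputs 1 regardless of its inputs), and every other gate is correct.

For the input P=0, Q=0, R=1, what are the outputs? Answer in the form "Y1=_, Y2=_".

Y1=0, Y2=0

Propagate with N4 forced: N1=0, N2=0, N3=0, N4=1 [stuck-at-1], N5=0, N6=0.
So the outputs are Y1=0, Y2=0. (Without the fault they would be Y1=1, Y2=0.)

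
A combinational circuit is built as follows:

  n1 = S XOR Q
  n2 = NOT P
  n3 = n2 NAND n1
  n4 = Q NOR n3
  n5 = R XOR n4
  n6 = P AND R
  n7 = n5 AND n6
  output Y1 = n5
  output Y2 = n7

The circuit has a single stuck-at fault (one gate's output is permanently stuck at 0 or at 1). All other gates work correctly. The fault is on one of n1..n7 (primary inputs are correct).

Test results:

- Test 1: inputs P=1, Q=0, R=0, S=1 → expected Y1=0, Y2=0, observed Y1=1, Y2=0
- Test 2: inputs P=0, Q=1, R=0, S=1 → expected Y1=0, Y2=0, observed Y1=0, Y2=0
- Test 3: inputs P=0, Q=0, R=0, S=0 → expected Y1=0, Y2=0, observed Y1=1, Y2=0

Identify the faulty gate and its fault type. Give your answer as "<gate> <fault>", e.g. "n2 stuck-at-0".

Fault-free values for test 1 (P=1, Q=0, R=0, S=1): n1=1, n2=0, n3=1, n4=0, n5=0, n6=0, n7=0, giving Y1=0, Y2=0. Observed Y1=1, Y2=0.
Test 1: faults giving observed Y1=1, Y2=0 are {n2 stuck-at-1, n3 stuck-at-0, n4 stuck-at-1, n5 stuck-at-1}.
Test 2 (P=0, Q=1, R=0, S=1): fault-free n1=0, n2=1, n3=1, n4=0, n5=0, n6=0, n7=0 → Y1=0, Y2=0; observed Y1=0, Y2=0. Eliminates n4 stuck-at-1, n5 stuck-at-1.
Test 3 (P=0, Q=0, R=0, S=0): fault-free n1=0, n2=1, n3=1, n4=0, n5=0, n6=0, n7=0 → Y1=0, Y2=0; observed Y1=1, Y2=0. Eliminates n2 stuck-at-1.
Only n3 stuck-at-0 is consistent with every test.

n3 stuck-at-0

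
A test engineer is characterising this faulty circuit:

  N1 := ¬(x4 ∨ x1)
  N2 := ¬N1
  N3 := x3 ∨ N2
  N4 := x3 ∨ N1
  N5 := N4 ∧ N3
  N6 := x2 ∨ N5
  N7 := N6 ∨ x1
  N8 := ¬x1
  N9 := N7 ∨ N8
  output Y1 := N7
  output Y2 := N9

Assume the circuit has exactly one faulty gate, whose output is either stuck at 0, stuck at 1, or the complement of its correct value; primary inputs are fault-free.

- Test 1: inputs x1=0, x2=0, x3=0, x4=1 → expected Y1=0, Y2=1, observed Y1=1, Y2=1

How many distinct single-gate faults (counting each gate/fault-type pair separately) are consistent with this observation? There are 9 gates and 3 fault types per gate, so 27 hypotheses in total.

Fault-free: N1=0, N2=1, N3=1, N4=0, N5=0, N6=0, N7=0, N8=1, N9=1 → Y1=0, Y2=1. Observed Y1=1, Y2=1.
  N1: none of the 3 fault types match ✗
  N2: none of the 3 fault types match ✗
  N3: none of the 3 fault types match ✗
  N4: stuck-at-1, inverted output ✓; others ✗
  N5: stuck-at-1, inverted output ✓; others ✗
  N6: stuck-at-1, inverted output ✓; others ✗
  N7: stuck-at-1, inverted output ✓; others ✗
  N8: none of the 3 fault types match ✗
  N9: none of the 3 fault types match ✗
Consistent faults: {N4 stuck-at-1, N4 inverted output, N5 stuck-at-1, N5 inverted output, N6 stuck-at-1, N6 inverted output, N7 stuck-at-1, N7 inverted output} — 8 in all.

8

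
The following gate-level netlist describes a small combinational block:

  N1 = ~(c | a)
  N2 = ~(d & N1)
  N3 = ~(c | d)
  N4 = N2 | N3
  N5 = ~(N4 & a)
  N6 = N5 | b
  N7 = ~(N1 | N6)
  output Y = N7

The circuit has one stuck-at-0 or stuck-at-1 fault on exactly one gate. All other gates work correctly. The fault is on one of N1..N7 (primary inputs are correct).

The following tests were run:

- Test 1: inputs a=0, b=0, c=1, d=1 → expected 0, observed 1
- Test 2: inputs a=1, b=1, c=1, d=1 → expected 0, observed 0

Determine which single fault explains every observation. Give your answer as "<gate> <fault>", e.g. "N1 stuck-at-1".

Fault-free values for test 1 (a=0, b=0, c=1, d=1): N1=0, N2=1, N3=0, N4=1, N5=1, N6=1, N7=0, giving Y=0. Observed 1.
Test 1: faults giving observed 1 are {N5 stuck-at-0, N6 stuck-at-0, N7 stuck-at-1}.
Test 2 (a=1, b=1, c=1, d=1): fault-free N1=0, N2=1, N3=0, N4=1, N5=0, N6=1, N7=0 → 0; observed 0. Eliminates N6 stuck-at-0, N7 stuck-at-1.
Only N5 stuck-at-0 is consistent with every test.

N5 stuck-at-0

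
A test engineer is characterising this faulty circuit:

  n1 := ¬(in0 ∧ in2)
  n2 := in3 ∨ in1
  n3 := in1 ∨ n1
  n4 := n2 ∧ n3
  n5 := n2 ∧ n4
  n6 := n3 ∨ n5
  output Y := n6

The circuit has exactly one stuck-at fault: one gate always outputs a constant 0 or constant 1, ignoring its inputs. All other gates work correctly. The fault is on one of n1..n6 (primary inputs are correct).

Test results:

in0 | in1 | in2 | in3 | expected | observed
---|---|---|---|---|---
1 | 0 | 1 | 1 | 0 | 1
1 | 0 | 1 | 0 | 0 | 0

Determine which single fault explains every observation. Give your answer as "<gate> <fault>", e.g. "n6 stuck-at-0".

Fault-free values for test 1 (in0=1, in1=0, in2=1, in3=1): n1=0, n2=1, n3=0, n4=0, n5=0, n6=0, giving Y=0. Observed 1.
Test 1: faults giving observed 1 are {n1 stuck-at-1, n3 stuck-at-1, n4 stuck-at-1, n5 stuck-at-1, n6 stuck-at-1}.
Test 2 (in0=1, in1=0, in2=1, in3=0): fault-free n1=0, n2=0, n3=0, n4=0, n5=0, n6=0 → 0; observed 0. Eliminates n1 stuck-at-1, n3 stuck-at-1, n5 stuck-at-1, n6 stuck-at-1.
Only n4 stuck-at-1 is consistent with every test.

n4 stuck-at-1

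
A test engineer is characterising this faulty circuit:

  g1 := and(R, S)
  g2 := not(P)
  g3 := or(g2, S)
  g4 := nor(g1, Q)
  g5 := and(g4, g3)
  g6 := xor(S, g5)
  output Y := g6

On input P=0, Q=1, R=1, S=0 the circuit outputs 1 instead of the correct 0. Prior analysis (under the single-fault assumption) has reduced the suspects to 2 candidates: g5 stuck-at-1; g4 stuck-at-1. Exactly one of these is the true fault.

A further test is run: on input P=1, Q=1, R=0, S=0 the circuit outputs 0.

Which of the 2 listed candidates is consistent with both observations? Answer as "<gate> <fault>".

Evaluate each candidate on input P=1, Q=1, R=0, S=0:
  g5 stuck-at-1: g1=0, g2=0, g3=0, g4=0, g5=1 [stuck-at-1], g6=1 → 1 — eliminated
  g4 stuck-at-1: g1=0, g2=0, g3=0, g4=1 [stuck-at-1], g5=0, g6=0 → 0 — matches
Only g4 stuck-at-1 reproduces the observed 0.

g4 stuck-at-1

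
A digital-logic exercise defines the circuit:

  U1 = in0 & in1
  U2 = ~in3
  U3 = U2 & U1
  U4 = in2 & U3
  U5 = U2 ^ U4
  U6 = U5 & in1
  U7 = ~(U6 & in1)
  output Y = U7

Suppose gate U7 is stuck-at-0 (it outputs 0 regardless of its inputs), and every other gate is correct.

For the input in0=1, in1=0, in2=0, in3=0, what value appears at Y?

0

Propagate with U7 forced: U1=0, U2=1, U3=0, U4=0, U5=1, U6=0, U7=0 [stuck-at-0].
So Y = 0. (Without the fault it would be 1.)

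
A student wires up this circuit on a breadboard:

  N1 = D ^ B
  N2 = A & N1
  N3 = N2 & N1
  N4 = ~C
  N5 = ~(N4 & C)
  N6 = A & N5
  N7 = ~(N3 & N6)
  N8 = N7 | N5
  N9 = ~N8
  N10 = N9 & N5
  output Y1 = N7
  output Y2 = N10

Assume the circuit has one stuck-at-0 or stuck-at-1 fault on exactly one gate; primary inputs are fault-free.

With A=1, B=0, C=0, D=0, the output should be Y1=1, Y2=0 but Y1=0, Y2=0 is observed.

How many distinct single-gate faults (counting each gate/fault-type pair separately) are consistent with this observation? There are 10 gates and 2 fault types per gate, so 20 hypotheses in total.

3

Fault-free: N1=0, N2=0, N3=0, N4=1, N5=1, N6=1, N7=1, N8=1, N9=0, N10=0 → Y1=1, Y2=0. Observed Y1=0, Y2=0.
  N1: stuck-at-1 ✓; others ✗
  N2: none of the 2 fault types match ✗
  N3: stuck-at-1 ✓; others ✗
  N4: none of the 2 fault types match ✗
  N5: none of the 2 fault types match ✗
  N6: none of the 2 fault types match ✗
  N7: stuck-at-0 ✓; others ✗
  N8: none of the 2 fault types match ✗
  N9: none of the 2 fault types match ✗
  N10: none of the 2 fault types match ✗
Consistent faults: {N1 stuck-at-1, N3 stuck-at-1, N7 stuck-at-0} — 3 in all.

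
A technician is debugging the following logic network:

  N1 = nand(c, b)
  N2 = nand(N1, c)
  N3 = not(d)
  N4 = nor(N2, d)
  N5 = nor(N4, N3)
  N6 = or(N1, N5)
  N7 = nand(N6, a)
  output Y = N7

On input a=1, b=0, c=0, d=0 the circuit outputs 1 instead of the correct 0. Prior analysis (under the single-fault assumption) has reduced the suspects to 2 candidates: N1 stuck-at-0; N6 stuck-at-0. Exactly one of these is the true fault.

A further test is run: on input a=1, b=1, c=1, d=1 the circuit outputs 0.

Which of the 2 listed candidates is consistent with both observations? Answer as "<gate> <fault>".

N1 stuck-at-0

Evaluate each candidate on input a=1, b=1, c=1, d=1:
  N1 stuck-at-0: N1=0 [stuck-at-0], N2=1, N3=0, N4=0, N5=1, N6=1, N7=0 → 0 — matches
  N6 stuck-at-0: N1=0, N2=1, N3=0, N4=0, N5=1, N6=0 [stuck-at-0], N7=1 → 1 — eliminated
Only N1 stuck-at-0 reproduces the observed 0.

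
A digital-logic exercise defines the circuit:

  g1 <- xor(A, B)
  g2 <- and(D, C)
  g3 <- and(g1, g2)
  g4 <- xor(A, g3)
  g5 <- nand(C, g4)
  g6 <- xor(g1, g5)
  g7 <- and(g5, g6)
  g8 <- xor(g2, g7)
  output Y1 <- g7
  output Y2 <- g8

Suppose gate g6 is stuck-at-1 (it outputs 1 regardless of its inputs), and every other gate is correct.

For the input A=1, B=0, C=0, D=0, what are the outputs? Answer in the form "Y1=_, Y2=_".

Y1=1, Y2=1

Propagate with g6 forced: g1=1, g2=0, g3=0, g4=1, g5=1, g6=1 [stuck-at-1], g7=1, g8=1.
So the outputs are Y1=1, Y2=1. (Without the fault they would be Y1=0, Y2=0.)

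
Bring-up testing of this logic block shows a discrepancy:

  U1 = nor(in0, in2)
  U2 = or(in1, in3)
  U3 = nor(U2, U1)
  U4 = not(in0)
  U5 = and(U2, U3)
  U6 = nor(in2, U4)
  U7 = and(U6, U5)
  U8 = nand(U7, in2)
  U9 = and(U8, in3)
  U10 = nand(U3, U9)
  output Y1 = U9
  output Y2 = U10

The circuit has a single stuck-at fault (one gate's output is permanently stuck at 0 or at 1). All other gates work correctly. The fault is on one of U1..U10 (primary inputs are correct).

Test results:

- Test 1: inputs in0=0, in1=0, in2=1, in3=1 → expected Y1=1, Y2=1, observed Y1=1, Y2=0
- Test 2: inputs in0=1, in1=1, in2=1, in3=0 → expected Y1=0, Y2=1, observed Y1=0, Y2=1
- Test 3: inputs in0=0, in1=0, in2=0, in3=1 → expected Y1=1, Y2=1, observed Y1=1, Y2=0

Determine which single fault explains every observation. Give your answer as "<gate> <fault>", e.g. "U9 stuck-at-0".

Fault-free values for test 1 (in0=0, in1=0, in2=1, in3=1): U1=0, U2=1, U3=0, U4=1, U5=0, U6=0, U7=0, U8=1, U9=1, U10=1, giving Y1=1, Y2=1. Observed Y1=1, Y2=0.
Test 1: faults giving observed Y1=1, Y2=0 are {U2 stuck-at-0, U3 stuck-at-1, U10 stuck-at-0}.
Test 2 (in0=1, in1=1, in2=1, in3=0): fault-free U1=0, U2=1, U3=0, U4=0, U5=0, U6=0, U7=0, U8=1, U9=0, U10=1 → Y1=0, Y2=1; observed Y1=0, Y2=1. Eliminates U10 stuck-at-0.
Test 3 (in0=0, in1=0, in2=0, in3=1): fault-free U1=1, U2=1, U3=0, U4=1, U5=0, U6=0, U7=0, U8=1, U9=1, U10=1 → Y1=1, Y2=1; observed Y1=1, Y2=0. Eliminates U2 stuck-at-0.
Only U3 stuck-at-1 is consistent with every test.

U3 stuck-at-1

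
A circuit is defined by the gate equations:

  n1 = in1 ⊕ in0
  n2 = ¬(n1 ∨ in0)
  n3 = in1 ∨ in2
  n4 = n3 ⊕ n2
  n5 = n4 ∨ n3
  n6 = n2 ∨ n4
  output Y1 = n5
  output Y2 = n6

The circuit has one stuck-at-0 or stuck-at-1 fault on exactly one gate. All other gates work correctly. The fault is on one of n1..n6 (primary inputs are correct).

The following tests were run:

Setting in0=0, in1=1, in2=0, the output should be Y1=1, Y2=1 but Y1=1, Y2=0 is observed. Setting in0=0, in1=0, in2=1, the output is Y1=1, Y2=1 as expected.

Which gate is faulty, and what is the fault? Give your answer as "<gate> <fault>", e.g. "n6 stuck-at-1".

Fault-free values for test 1 (in0=0, in1=1, in2=0): n1=1, n2=0, n3=1, n4=1, n5=1, n6=1, giving Y1=1, Y2=1. Observed Y1=1, Y2=0.
Test 1: faults giving observed Y1=1, Y2=0 are {n4 stuck-at-0, n6 stuck-at-0}.
Test 2 (in0=0, in1=0, in2=1): fault-free n1=0, n2=1, n3=1, n4=0, n5=1, n6=1 → Y1=1, Y2=1; observed Y1=1, Y2=1. Eliminates n6 stuck-at-0.
Only n4 stuck-at-0 is consistent with every test.

n4 stuck-at-0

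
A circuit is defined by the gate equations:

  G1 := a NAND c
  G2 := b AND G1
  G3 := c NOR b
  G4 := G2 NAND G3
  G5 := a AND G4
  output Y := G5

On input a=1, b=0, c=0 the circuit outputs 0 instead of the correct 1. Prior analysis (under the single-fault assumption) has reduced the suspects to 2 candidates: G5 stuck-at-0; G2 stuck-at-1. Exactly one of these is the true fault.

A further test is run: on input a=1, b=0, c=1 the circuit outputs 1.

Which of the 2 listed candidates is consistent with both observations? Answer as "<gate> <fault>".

G2 stuck-at-1

Evaluate each candidate on input a=1, b=0, c=1:
  G5 stuck-at-0: G1=0, G2=0, G3=0, G4=1, G5=0 [stuck-at-0] → 0 — eliminated
  G2 stuck-at-1: G1=0, G2=1 [stuck-at-1], G3=0, G4=1, G5=1 → 1 — matches
Only G2 stuck-at-1 reproduces the observed 1.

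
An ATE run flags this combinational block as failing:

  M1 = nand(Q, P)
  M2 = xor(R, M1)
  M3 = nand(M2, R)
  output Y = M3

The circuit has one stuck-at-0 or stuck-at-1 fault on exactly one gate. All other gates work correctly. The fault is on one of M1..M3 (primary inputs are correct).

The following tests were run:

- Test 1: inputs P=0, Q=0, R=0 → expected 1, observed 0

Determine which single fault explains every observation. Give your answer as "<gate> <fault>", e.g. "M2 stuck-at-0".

Fault-free values for test 1 (P=0, Q=0, R=0): M1=1, M2=1, M3=1, giving Y=1. Observed 0.
Test 1: faults giving observed 0 are {M3 stuck-at-0}.
Only M3 stuck-at-0 is consistent with every test.

M3 stuck-at-0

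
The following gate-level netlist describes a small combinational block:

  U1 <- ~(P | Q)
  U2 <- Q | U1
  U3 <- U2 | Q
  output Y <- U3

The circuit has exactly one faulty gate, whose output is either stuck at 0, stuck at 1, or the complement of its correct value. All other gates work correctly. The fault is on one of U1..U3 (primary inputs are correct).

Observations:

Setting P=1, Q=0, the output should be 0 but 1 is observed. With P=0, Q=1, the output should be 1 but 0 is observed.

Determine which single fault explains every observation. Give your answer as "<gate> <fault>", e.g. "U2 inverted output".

Fault-free values for test 1 (P=1, Q=0): U1=0, U2=0, U3=0, giving Y=0. Observed 1.
Test 1: faults giving observed 1 are {U1 stuck-at-1, U1 inverted output, U2 stuck-at-1, U2 inverted output, U3 stuck-at-1, U3 inverted output}.
Test 2 (P=0, Q=1): fault-free U1=0, U2=1, U3=1 → 1; observed 0. Eliminates U1 stuck-at-1, U1 inverted output, U2 stuck-at-1, U2 inverted output, U3 stuck-at-1.
Only U3 inverted output is consistent with every test.

U3 inverted output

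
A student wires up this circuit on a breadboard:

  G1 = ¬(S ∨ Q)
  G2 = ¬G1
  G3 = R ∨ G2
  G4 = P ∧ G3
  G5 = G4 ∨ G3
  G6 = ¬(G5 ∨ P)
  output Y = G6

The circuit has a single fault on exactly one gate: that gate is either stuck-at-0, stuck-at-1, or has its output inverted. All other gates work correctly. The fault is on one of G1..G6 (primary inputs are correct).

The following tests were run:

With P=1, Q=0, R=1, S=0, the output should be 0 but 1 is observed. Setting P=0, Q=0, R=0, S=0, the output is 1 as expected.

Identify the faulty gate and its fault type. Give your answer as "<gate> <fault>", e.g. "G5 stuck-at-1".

Fault-free values for test 1 (P=1, Q=0, R=1, S=0): G1=1, G2=0, G3=1, G4=1, G5=1, G6=0, giving Y=0. Observed 1.
Test 1: faults giving observed 1 are {G6 stuck-at-1, G6 inverted output}.
Test 2 (P=0, Q=0, R=0, S=0): fault-free G1=1, G2=0, G3=0, G4=0, G5=0, G6=1 → 1; observed 1. Eliminates G6 inverted output.
Only G6 stuck-at-1 is consistent with every test.

G6 stuck-at-1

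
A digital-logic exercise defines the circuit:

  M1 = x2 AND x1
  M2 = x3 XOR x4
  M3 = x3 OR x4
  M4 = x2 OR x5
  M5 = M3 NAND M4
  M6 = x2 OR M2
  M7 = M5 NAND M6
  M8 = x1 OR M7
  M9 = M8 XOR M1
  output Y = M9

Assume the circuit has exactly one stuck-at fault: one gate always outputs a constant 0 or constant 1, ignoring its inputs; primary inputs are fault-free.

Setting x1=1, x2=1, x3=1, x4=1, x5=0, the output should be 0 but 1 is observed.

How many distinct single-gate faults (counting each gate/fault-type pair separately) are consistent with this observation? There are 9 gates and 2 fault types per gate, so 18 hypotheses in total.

3

Fault-free: M1=1, M2=0, M3=1, M4=1, M5=0, M6=1, M7=1, M8=1, M9=0 → 0. Observed 1.
  M1: stuck-at-0 ✓; others ✗
  M2: none of the 2 fault types match ✗
  M3: none of the 2 fault types match ✗
  M4: none of the 2 fault types match ✗
  M5: none of the 2 fault types match ✗
  M6: none of the 2 fault types match ✗
  M7: none of the 2 fault types match ✗
  M8: stuck-at-0 ✓; others ✗
  M9: stuck-at-1 ✓; others ✗
Consistent faults: {M1 stuck-at-0, M8 stuck-at-0, M9 stuck-at-1} — 3 in all.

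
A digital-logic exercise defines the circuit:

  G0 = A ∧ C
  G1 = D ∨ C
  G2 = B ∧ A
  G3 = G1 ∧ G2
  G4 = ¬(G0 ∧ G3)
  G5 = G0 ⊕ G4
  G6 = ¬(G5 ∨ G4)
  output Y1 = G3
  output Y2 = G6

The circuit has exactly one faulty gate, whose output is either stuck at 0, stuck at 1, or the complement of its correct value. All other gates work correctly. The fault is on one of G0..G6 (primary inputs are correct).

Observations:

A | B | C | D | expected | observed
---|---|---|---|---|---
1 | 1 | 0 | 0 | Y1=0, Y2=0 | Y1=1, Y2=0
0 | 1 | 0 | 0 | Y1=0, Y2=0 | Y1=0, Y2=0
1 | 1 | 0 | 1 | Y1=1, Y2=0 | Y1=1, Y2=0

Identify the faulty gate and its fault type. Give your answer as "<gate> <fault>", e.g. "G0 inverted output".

Fault-free values for test 1 (A=1, B=1, C=0, D=0): G0=0, G1=0, G2=1, G3=0, G4=1, G5=1, G6=0, giving Y1=0, Y2=0. Observed Y1=1, Y2=0.
Test 1: faults giving observed Y1=1, Y2=0 are {G1 stuck-at-1, G1 inverted output, G3 stuck-at-1, G3 inverted output}.
Test 2 (A=0, B=1, C=0, D=0): fault-free G0=0, G1=0, G2=0, G3=0, G4=1, G5=1, G6=0 → Y1=0, Y2=0; observed Y1=0, Y2=0. Eliminates G3 stuck-at-1, G3 inverted output.
Test 3 (A=1, B=1, C=0, D=1): fault-free G0=0, G1=1, G2=1, G3=1, G4=1, G5=1, G6=0 → Y1=1, Y2=0; observed Y1=1, Y2=0. Eliminates G1 inverted output.
Only G1 stuck-at-1 is consistent with every test.

G1 stuck-at-1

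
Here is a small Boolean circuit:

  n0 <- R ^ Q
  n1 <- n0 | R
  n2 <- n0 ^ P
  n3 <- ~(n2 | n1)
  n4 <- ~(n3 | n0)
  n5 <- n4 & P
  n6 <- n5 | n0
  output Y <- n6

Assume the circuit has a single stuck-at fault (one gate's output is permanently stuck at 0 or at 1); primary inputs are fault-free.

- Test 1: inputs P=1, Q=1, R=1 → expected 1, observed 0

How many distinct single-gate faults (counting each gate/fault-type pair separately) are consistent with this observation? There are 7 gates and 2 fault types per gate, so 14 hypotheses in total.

4

Fault-free: n0=0, n1=1, n2=1, n3=0, n4=1, n5=1, n6=1 → 1. Observed 0.
  n0 stuck-at-0: output 1 ✗
  n0 stuck-at-1: output 1 ✗
  n1 stuck-at-0: output 1 ✗
  n1 stuck-at-1: output 1 ✗
  n2 stuck-at-0: output 1 ✗
  n2 stuck-at-1: output 1 ✗
  n3 stuck-at-0: output 1 ✗
  n3 stuck-at-1: output 0 ✓
  n4 stuck-at-0: output 0 ✓
  n4 stuck-at-1: output 1 ✗
  n5 stuck-at-0: output 0 ✓
  n5 stuck-at-1: output 1 ✗
  n6 stuck-at-0: output 0 ✓
  n6 stuck-at-1: output 1 ✗
Consistent faults: {n3 stuck-at-1, n4 stuck-at-0, n5 stuck-at-0, n6 stuck-at-0} — 4 in all.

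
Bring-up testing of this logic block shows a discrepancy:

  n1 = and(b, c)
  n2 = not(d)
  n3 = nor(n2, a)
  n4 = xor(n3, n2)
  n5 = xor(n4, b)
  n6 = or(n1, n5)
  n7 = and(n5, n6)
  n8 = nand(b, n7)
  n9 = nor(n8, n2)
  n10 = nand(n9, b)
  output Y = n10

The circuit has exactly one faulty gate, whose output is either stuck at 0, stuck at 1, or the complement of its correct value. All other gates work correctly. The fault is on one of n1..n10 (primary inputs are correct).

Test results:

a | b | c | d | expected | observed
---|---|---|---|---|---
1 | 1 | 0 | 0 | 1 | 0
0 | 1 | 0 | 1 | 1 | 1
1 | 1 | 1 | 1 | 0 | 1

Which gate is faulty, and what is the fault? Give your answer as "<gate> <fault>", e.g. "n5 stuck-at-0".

Fault-free values for test 1 (a=1, b=1, c=0, d=0): n1=0, n2=1, n3=0, n4=1, n5=0, n6=0, n7=0, n8=1, n9=0, n10=1, giving Y=1. Observed 0.
Test 1: faults giving observed 0 are {n2 stuck-at-0, n2 inverted output, n9 stuck-at-1, n9 inverted output, n10 stuck-at-0, n10 inverted output}.
Test 2 (a=0, b=1, c=0, d=1): fault-free n1=0, n2=0, n3=1, n4=1, n5=0, n6=0, n7=0, n8=1, n9=0, n10=1 → 1; observed 1. Eliminates n9 stuck-at-1, n9 inverted output, n10 stuck-at-0, n10 inverted output.
Test 3 (a=1, b=1, c=1, d=1): fault-free n1=1, n2=0, n3=0, n4=0, n5=1, n6=1, n7=1, n8=0, n9=1, n10=0 → 0; observed 1. Eliminates n2 stuck-at-0.
Only n2 inverted output is consistent with every test.

n2 inverted output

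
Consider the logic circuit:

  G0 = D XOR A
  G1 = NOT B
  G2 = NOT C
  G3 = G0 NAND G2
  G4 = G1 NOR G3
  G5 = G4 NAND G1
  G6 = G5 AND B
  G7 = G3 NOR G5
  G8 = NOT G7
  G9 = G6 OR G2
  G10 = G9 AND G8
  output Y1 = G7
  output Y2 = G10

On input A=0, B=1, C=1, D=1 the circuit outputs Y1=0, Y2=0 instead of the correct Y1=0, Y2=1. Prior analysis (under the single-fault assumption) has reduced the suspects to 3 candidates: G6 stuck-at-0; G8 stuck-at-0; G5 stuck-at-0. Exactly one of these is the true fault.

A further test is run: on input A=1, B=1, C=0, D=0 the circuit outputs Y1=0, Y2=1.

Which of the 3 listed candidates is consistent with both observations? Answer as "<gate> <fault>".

Evaluate each candidate on input A=1, B=1, C=0, D=0:
  G6 stuck-at-0: G0=1, G1=0, G2=1, G3=0, G4=1, G5=1, G6=0 [stuck-at-0], G7=0, G8=1, G9=1, G10=1 → Y1=0, Y2=1 — matches
  G8 stuck-at-0: G0=1, G1=0, G2=1, G3=0, G4=1, G5=1, G6=1, G7=0, G8=0 [stuck-at-0], G9=1, G10=0 → Y1=0, Y2=0 — eliminated
  G5 stuck-at-0: G0=1, G1=0, G2=1, G3=0, G4=1, G5=0 [stuck-at-0], G6=0, G7=1, G8=0, G9=1, G10=0 → Y1=1, Y2=0 — eliminated
Only G6 stuck-at-0 reproduces the observed Y1=0, Y2=1.

G6 stuck-at-0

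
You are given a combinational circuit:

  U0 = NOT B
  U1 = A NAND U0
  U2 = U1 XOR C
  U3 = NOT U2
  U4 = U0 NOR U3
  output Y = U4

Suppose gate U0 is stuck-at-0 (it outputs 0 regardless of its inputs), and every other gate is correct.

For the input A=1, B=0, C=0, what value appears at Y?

Propagate with U0 forced: U0=0 [stuck-at-0], U1=1, U2=1, U3=0, U4=1.
So Y = 1. (Without the fault it would be 0.)

1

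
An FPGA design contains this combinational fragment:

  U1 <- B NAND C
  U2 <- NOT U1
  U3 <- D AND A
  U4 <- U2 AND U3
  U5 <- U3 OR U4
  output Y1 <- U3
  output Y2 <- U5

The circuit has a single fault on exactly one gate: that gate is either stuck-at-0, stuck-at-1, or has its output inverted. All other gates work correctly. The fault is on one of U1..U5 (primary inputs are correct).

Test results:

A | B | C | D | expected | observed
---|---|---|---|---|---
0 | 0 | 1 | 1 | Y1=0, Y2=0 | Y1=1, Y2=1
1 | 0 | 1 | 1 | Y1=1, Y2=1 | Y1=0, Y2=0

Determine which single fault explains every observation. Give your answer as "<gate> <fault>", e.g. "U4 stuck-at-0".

U3 inverted output

Fault-free values for test 1 (A=0, B=0, C=1, D=1): U1=1, U2=0, U3=0, U4=0, U5=0, giving Y1=0, Y2=0. Observed Y1=1, Y2=1.
Test 1: faults giving observed Y1=1, Y2=1 are {U3 stuck-at-1, U3 inverted output}.
Test 2 (A=1, B=0, C=1, D=1): fault-free U1=1, U2=0, U3=1, U4=0, U5=1 → Y1=1, Y2=1; observed Y1=0, Y2=0. Eliminates U3 stuck-at-1.
Only U3 inverted output is consistent with every test.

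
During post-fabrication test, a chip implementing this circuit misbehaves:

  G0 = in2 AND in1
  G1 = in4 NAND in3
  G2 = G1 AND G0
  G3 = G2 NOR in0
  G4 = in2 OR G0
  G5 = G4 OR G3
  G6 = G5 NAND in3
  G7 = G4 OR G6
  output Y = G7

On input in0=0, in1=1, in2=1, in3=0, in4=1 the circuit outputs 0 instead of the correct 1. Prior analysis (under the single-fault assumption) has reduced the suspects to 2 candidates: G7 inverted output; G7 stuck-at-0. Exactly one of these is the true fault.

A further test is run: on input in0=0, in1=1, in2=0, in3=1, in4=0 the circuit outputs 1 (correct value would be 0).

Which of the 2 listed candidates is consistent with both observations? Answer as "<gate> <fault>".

Evaluate each candidate on input in0=0, in1=1, in2=0, in3=1, in4=0:
  G7 inverted output: G0=0, G1=1, G2=0, G3=1, G4=0, G5=1, G6=0, G7=1 [inverted output] → 1 — matches
  G7 stuck-at-0: G0=0, G1=1, G2=0, G3=1, G4=0, G5=1, G6=0, G7=0 [stuck-at-0] → 0 — eliminated
Only G7 inverted output reproduces the observed 1.

G7 inverted output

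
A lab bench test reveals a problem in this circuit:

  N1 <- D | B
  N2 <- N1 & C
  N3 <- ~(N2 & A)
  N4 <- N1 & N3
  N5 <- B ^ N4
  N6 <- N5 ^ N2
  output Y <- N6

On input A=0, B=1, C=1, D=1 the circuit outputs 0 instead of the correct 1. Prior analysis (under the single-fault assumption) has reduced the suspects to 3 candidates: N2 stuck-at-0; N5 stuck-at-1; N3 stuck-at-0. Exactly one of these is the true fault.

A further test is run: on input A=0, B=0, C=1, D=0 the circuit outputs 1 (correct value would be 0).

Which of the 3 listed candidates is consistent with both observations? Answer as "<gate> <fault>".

N5 stuck-at-1

Evaluate each candidate on input A=0, B=0, C=1, D=0:
  N2 stuck-at-0: N1=0, N2=0 [stuck-at-0], N3=1, N4=0, N5=0, N6=0 → 0 — eliminated
  N5 stuck-at-1: N1=0, N2=0, N3=1, N4=0, N5=1 [stuck-at-1], N6=1 → 1 — matches
  N3 stuck-at-0: N1=0, N2=0, N3=0 [stuck-at-0], N4=0, N5=0, N6=0 → 0 — eliminated
Only N5 stuck-at-1 reproduces the observed 1.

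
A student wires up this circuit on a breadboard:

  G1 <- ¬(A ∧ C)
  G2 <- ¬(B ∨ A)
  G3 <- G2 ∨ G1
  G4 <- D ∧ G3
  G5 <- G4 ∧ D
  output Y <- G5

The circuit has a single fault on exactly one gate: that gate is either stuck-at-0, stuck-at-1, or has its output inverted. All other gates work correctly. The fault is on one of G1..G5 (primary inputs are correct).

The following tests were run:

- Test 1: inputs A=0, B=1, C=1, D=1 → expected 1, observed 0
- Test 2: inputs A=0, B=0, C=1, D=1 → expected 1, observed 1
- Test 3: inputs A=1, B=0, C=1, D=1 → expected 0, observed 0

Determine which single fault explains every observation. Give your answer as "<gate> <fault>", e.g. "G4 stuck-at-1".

Fault-free values for test 1 (A=0, B=1, C=1, D=1): G1=1, G2=0, G3=1, G4=1, G5=1, giving Y=1. Observed 0.
Test 1: faults giving observed 0 are {G1 stuck-at-0, G1 inverted output, G3 stuck-at-0, G3 inverted output, G4 stuck-at-0, G4 inverted output, G5 stuck-at-0, G5 inverted output}.
Test 2 (A=0, B=0, C=1, D=1): fault-free G1=1, G2=1, G3=1, G4=1, G5=1 → 1; observed 1. Eliminates G3 stuck-at-0, G3 inverted output, G4 stuck-at-0, G4 inverted output, G5 stuck-at-0, G5 inverted output.
Test 3 (A=1, B=0, C=1, D=1): fault-free G1=0, G2=0, G3=0, G4=0, G5=0 → 0; observed 0. Eliminates G1 inverted output.
Only G1 stuck-at-0 is consistent with every test.

G1 stuck-at-0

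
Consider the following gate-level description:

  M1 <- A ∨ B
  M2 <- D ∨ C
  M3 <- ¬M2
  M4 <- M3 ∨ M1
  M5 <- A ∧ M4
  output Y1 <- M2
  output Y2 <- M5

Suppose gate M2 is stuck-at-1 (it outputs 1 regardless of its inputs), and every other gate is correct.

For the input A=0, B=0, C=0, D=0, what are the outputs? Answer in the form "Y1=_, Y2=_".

Y1=1, Y2=0

Propagate with M2 forced: M1=0, M2=1 [stuck-at-1], M3=0, M4=0, M5=0.
So the outputs are Y1=1, Y2=0. (Without the fault they would be Y1=0, Y2=0.)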